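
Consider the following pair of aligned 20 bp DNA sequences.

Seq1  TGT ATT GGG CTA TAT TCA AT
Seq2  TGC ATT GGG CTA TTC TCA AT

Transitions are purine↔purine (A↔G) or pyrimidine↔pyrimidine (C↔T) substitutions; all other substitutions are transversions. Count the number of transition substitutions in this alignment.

The sequences differ at positions 3 (T/C, transition), 14 (A/T, transversion), 15 (T/C, transition).
Of the 3 differences, 2 transitions and 1 transversion, so the answer is 2.

2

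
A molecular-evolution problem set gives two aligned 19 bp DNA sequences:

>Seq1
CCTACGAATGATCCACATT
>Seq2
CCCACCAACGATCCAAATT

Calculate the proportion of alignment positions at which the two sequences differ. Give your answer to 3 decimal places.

0.211

The sequences differ at positions 3 (T/C), 6 (G/C), 9 (T/C), 16 (C/A).
There are 4 differences over 19 sites, so p = 4/19 = 0.211.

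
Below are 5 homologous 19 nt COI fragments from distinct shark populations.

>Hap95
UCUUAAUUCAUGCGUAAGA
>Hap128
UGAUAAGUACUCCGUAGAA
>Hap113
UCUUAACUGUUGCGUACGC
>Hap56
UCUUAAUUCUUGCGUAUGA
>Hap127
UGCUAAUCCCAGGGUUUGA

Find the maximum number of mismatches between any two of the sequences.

11

Pairwise Hamming distances:
  Hap95 vs Hap128: 8
  Hap95 vs Hap113: 5
  Hap95 vs Hap56: 2
  Hap95 vs Hap127: 8
  Hap128 vs Hap113: 9
  Hap128 vs Hap56: 8
  Hap128 vs Hap127: 10
  Hap113 vs Hap56: 4
  Hap113 vs Hap127: 11
  Hap56 vs Hap127: 7
The largest is 11, between Hap113 and Hap127.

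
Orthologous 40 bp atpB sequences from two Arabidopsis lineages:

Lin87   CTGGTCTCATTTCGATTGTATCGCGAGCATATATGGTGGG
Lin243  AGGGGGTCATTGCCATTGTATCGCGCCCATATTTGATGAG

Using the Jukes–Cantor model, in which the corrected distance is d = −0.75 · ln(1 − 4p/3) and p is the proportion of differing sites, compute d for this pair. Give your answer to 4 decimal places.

Differing sites — 1:C/A; 2:T/G; 5:T/G; 6:C/G; 12:T/G; 14:G/C; 26:A/C; 27:G/C; 33:A/T; 36:G/A; 39:G/A.
p = 11/40 = 0.275000.
d = −0.75 · ln(1 − (4/3)·0.275000) = −0.75 · ln(0.633333) = −0.75 · (-0.456759) = 0.3426.

0.3426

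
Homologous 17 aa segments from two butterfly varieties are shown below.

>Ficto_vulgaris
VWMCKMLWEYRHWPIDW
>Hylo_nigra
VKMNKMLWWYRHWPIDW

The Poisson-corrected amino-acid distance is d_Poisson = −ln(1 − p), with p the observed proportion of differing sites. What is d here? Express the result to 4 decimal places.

0.1942

Differing sites — 2:W/K; 4:C/N; 9:E/W.
p = 3/17 = 0.176471.
d = −ln(1 − 0.176471) = −ln(0.823529) = 0.1942.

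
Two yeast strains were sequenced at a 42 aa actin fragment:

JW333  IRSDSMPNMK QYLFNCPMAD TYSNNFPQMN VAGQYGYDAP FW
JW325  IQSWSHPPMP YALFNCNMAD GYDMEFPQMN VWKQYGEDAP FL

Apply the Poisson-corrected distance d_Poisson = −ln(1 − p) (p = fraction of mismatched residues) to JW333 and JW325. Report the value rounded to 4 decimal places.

0.4796

The sequences differ at positions 2 (R/Q), 4 (D/W), 6 (M/H), 8 (N/P), 10 (K/P), 11 (Q/Y), 12 (Y/A), 17 (P/N), 21 (T/G), 23 (S/D), 24 (N/M), 25 (N/E), 32 (A/W), 33 (G/K), 37 (Y/E), 42 (W/L).
p = 16/42 = 0.380952.
d = −ln(1 − 0.380952) = −ln(0.619048) = 0.4796.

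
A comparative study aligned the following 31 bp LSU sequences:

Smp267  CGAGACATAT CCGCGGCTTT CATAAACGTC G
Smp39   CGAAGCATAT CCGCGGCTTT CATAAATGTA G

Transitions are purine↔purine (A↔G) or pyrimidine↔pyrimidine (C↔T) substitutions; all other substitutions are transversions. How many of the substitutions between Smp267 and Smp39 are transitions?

Mismatches occur at site 4 (G→A, transition), site 5 (A→G, transition), site 27 (C→T, transition), site 30 (C→A, transversion).
Of the 4 differences, 3 transitions and 1 transversion, so the answer is 3.

3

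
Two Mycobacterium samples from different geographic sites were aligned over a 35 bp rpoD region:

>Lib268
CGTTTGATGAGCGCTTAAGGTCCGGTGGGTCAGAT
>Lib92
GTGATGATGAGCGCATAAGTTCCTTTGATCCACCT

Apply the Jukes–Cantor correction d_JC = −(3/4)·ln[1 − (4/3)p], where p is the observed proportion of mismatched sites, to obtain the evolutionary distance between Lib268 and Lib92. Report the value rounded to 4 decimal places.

0.5128

The sequences differ at positions 1 (C/G), 2 (G/T), 3 (T/G), 4 (T/A), 15 (T/A), 20 (G/T), 24 (G/T), 25 (G/T), 28 (G/A), 29 (G/T), 30 (T/C), 33 (G/C), 34 (A/C).
p = 13/35 = 0.371429.
d = −0.75 · ln(1 − (4/3)·0.371429) = −0.75 · ln(0.504761) = −0.75 · (-0.683670) = 0.5128.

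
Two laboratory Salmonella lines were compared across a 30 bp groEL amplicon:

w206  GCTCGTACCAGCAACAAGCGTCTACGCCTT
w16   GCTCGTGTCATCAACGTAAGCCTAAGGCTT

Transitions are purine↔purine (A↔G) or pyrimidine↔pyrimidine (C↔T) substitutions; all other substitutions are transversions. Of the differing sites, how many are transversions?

Mismatches occur at site 7 (A↔G, transition), site 8 (C↔T, transition), site 11 (G↔T, transversion), site 16 (A↔G, transition), site 17 (A↔T, transversion), site 18 (G↔A, transition), site 19 (C↔A, transversion), site 21 (T↔C, transition), site 25 (C↔A, transversion), site 27 (C↔G, transversion).
Of the 10 differences, 5 transitions and 5 transversions, so the answer is 5.

5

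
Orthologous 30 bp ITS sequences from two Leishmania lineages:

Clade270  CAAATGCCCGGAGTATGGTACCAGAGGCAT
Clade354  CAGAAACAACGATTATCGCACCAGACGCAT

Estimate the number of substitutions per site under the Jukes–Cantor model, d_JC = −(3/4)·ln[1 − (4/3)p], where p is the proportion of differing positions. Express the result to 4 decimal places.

Differing sites — 3:A/G; 5:T/A; 6:G/A; 8:C/A; 9:C/A; 10:G/C; 13:G/T; 17:G/C; 19:T/C; 26:G/C.
p = 10/30 = 0.333333.
d = −0.75 · ln(1 − (4/3)·0.333333) = −0.75 · ln(0.555556) = −0.75 · (-0.587786) = 0.4408.

0.4408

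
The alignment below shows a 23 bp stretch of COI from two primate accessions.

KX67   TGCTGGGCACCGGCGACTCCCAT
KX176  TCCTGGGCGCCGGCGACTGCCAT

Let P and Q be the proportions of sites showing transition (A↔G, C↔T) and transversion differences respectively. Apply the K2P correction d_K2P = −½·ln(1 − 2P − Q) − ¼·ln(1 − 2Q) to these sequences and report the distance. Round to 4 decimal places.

The sequences differ at positions 2 (G/C, transversion), 9 (A/G, transition), 19 (C/G, transversion).
Of the 3 differences, 1 transition and 2 transversions over 23 sites: P = 1/23 = 0.043478, Q = 2/23 = 0.086957.
d = −0.5·ln(0.826087) − 0.25·ln(0.826086) = −0.5·(-0.191055) − 0.25·(-0.191056) = 0.1433.

0.1433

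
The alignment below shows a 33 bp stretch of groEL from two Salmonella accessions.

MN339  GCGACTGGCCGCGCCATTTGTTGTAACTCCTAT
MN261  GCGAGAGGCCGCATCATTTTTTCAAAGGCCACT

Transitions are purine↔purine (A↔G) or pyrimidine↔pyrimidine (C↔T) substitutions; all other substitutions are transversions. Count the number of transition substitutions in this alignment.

Differing sites — 5:C/G (Tv); 6:T/A (Tv); 13:G/A (Ti); 14:C/T (Ti); 20:G/T (Tv); 23:G/C (Tv); 24:T/A (Tv); 27:C/G (Tv); 28:T/G (Tv); 31:T/A (Tv); 32:A/C (Tv).
Of the 11 differences, 2 transitions and 9 transversions, so the answer is 2.

2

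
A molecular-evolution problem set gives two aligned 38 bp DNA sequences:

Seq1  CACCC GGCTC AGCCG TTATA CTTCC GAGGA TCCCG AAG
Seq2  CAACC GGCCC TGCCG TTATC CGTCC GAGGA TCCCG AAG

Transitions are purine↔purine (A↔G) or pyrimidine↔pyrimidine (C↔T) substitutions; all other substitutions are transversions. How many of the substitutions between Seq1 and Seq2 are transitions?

1

The sequences differ at positions 3 (C/A, transversion), 9 (T/C, transition), 11 (A/T, transversion), 20 (A/C, transversion), 22 (T/G, transversion).
Of the 5 differences, 1 transition and 4 transversions, so the answer is 1.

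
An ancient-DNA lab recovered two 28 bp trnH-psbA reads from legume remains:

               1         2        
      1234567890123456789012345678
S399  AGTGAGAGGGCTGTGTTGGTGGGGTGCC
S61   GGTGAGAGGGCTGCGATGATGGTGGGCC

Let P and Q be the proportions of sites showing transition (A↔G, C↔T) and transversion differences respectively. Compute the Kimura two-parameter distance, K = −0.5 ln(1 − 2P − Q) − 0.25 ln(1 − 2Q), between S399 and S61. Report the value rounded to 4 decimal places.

0.2542

The sequences differ at positions 1 (A/G, transition), 14 (T/C, transition), 16 (T/A, transversion), 19 (G/A, transition), 23 (G/T, transversion), 25 (T/G, transversion).
Of the 6 differences, 3 transitions and 3 transversions over 28 sites: P = 3/28 = 0.107143, Q = 3/28 = 0.107143.
d = −0.5·ln(0.678571) − 0.25·ln(0.785714) = −0.5·(-0.387766) − 0.25·(-0.241162) = 0.2542.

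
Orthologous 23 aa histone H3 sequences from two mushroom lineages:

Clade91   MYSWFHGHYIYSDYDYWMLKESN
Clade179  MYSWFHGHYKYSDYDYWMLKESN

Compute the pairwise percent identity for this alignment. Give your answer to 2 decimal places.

95.65%

The sequences differ at position 10 (I/K).
22 of the 23 sites match, so the percent identity is 22/23 × 100 = 95.65%.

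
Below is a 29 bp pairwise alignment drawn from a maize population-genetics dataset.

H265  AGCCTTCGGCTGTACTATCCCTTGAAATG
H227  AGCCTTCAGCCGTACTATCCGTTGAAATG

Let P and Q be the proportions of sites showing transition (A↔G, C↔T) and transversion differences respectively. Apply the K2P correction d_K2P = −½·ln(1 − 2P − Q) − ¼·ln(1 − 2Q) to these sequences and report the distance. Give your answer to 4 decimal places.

Differing sites — 8:G/A (Ti); 11:T/C (Ti); 21:C/G (Tv).
Of the 3 differences, 2 transitions and 1 transversion over 29 sites: P = 2/29 = 0.068966, Q = 1/29 = 0.034483.
d = −0.5·ln(0.827585) − 0.25·ln(0.931034) = −0.5·(-0.189243) − 0.25·(-0.071459) = 0.1125.

0.1125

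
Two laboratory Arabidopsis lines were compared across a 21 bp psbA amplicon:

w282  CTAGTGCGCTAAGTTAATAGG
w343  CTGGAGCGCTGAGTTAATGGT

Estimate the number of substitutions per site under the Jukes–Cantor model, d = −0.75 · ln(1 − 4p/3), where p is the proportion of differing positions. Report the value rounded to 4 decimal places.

0.2865

Mismatches occur at site 3 (A/G), site 5 (T/A), site 11 (A/G), site 19 (A/G), site 21 (G/T).
p = 5/21 = 0.238095.
d = −0.75 · ln(1 − (4/3)·0.238095) = −0.75 · ln(0.682540) = −0.75 · (-0.381934) = 0.2865.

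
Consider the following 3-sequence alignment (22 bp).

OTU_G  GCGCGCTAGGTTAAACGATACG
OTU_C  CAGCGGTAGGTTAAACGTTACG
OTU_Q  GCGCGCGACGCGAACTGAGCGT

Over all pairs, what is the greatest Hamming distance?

Pairwise Hamming distances:
  OTU_G vs OTU_C: 4
  OTU_G vs OTU_Q: 10
  OTU_C vs OTU_Q: 14
The largest is 14, between OTU_C and OTU_Q.

14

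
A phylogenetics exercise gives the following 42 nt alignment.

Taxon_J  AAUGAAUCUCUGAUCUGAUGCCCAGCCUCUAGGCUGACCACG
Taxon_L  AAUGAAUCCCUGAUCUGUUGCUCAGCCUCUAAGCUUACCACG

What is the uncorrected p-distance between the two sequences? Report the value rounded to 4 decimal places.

Mismatches occur at site 9 (U→C), site 18 (A→U), site 22 (C→U), site 32 (G→A), site 36 (G→U).
There are 5 differences over 42 sites, so p = 5/42 = 0.1190.

0.1190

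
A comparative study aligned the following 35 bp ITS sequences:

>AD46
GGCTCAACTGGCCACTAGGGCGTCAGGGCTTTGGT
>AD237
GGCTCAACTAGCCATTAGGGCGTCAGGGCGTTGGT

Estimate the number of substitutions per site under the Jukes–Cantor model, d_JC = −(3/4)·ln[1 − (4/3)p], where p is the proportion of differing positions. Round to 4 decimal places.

The sequences differ at positions 10 (G/A), 15 (C/T), 30 (T/G).
p = 3/35 = 0.085714.
d = −0.75 · ln(1 − (4/3)·0.085714) = −0.75 · ln(0.885715) = −0.75 · (-0.121360) = 0.0910.

0.0910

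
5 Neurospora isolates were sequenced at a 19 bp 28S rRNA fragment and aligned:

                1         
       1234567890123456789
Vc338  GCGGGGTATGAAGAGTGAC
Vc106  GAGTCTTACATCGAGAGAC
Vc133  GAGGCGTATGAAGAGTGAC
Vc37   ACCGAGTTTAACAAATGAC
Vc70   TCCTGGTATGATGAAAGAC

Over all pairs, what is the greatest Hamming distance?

12

Pairwise Hamming distances:
  Vc338 vs Vc106: 9
  Vc338 vs Vc133: 2
  Vc338 vs Vc37: 8
  Vc338 vs Vc70: 6
  Vc106 vs Vc133: 7
  Vc106 vs Vc37: 12
  Vc106 vs Vc70: 10
  Vc133 vs Vc37: 9
  Vc133 vs Vc70: 8
  Vc37 vs Vc70: 8
The largest is 12, between Vc106 and Vc37.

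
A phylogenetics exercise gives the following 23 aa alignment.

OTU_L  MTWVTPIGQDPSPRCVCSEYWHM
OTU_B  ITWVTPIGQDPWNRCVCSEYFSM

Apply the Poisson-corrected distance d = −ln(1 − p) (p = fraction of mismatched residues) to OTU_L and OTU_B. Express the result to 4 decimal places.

0.2451

Differing sites — 1:M/I; 12:S/W; 13:P/N; 21:W/F; 22:H/S.
p = 5/23 = 0.217391.
d = −ln(1 − 0.217391) = −ln(0.782609) = 0.2451.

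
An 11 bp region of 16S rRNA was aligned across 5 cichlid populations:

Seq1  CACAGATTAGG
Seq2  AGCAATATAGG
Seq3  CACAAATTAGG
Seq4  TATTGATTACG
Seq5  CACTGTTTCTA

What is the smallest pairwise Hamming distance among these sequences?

Pairwise Hamming distances:
  Seq1 vs Seq2: 5
  Seq1 vs Seq3: 1
  Seq1 vs Seq4: 4
  Seq1 vs Seq5: 5
  Seq2 vs Seq3: 4
  Seq2 vs Seq4: 8
  Seq2 vs Seq5: 8
  Seq3 vs Seq4: 5
  Seq3 vs Seq5: 6
  Seq4 vs Seq5: 6
The smallest is 1, between Seq1 and Seq3.

1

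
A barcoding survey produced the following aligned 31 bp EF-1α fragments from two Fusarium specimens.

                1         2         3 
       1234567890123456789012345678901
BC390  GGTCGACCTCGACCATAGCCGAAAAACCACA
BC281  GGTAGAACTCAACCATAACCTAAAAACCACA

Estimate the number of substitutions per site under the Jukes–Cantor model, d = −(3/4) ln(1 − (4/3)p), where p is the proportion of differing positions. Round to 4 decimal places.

The sequences differ at positions 4 (C/A), 7 (C/A), 11 (G/A), 18 (G/A), 21 (G/T).
p = 5/31 = 0.161290.
d = −0.75 · ln(1 − (4/3)·0.161290) = −0.75 · ln(0.784947) = −0.75 · (-0.242139) = 0.1816.

0.1816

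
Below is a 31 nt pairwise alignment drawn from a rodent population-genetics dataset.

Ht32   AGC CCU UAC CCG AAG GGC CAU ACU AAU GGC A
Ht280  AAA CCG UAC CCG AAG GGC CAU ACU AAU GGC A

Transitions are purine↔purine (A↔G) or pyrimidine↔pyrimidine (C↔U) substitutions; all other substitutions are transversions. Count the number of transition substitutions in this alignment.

1

Differing sites — 2:G/A (Ti); 3:C/A (Tv); 6:U/G (Tv).
Of the 3 differences, 1 transition and 2 transversions, so the answer is 1.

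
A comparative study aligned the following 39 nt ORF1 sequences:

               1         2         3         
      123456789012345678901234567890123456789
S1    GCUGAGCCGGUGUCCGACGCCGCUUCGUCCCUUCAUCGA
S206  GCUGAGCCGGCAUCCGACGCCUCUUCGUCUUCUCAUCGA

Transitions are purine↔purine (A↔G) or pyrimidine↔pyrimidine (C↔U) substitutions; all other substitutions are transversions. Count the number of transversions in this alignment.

Differing sites — 11:U/C (Ti); 12:G/A (Ti); 22:G/U (Tv); 30:C/U (Ti); 31:C/U (Ti); 32:U/C (Ti).
Of the 6 differences, 5 transitions and 1 transversion, so the answer is 1.

1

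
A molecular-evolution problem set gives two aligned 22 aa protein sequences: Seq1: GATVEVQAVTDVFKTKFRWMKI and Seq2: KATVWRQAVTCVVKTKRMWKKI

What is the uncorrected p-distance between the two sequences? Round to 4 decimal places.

The sequences differ at positions 1 (G/K), 5 (E/W), 6 (V/R), 11 (D/C), 13 (F/V), 17 (F/R), 18 (R/M), 20 (M/K).
There are 8 differences over 22 sites, so p = 8/22 = 0.3636.

0.3636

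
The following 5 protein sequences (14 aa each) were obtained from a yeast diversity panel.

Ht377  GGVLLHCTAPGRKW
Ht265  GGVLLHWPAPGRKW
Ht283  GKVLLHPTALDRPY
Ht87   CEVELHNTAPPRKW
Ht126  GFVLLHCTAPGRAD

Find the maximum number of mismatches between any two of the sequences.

Pairwise Hamming distances:
  Ht377 vs Ht265: 2
  Ht377 vs Ht283: 6
  Ht377 vs Ht87: 5
  Ht377 vs Ht126: 3
  Ht265 vs Ht283: 7
  Ht265 vs Ht87: 6
  Ht265 vs Ht126: 5
  Ht283 vs Ht87: 8
  Ht283 vs Ht126: 6
  Ht87 vs Ht126: 7
The largest is 8, between Ht283 and Ht87.

8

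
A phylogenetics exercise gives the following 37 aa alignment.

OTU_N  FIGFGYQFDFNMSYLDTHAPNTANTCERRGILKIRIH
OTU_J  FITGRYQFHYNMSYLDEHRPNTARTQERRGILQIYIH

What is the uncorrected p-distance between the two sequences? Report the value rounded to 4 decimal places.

Mismatches occur at site 3 (G/T), site 4 (F/G), site 5 (G/R), site 9 (D/H), site 10 (F/Y), site 17 (T/E), site 19 (A/R), site 24 (N/R), site 26 (C/Q), site 33 (K/Q), site 35 (R/Y).
There are 11 differences over 37 sites, so p = 11/37 = 0.2973.

0.2973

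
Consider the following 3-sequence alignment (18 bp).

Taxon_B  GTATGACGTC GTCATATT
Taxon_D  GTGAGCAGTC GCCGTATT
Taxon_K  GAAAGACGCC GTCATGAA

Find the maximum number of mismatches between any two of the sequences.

10

Pairwise Hamming distances:
  Taxon_B vs Taxon_D: 6
  Taxon_B vs Taxon_K: 6
  Taxon_D vs Taxon_K: 10
The largest is 10, between Taxon_D and Taxon_K.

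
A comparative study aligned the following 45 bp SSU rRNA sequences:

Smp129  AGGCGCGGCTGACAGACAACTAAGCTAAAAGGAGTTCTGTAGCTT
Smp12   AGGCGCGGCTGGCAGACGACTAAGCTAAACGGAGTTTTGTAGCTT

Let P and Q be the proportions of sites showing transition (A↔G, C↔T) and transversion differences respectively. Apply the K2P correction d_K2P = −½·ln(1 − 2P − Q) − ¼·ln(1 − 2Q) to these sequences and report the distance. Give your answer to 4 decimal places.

0.0959

Mismatches occur at site 12 (A/G, transition), site 18 (A/G, transition), site 30 (A/C, transversion), site 37 (C/T, transition).
Of the 4 differences, 3 transitions and 1 transversion over 45 sites: P = 3/45 = 0.066667, Q = 1/45 = 0.022222.
d = −0.5·ln(0.844444) − 0.25·ln(0.955556) = −0.5·(-0.169077) − 0.25·(-0.045462) = 0.0959.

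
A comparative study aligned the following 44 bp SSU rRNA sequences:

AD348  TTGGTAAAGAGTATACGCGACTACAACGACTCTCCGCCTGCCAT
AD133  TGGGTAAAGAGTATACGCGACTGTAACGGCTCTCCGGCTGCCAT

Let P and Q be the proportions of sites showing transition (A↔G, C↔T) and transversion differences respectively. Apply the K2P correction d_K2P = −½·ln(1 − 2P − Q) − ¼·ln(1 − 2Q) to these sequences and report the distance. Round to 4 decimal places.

Differing sites — 2:T/G (Tv); 23:A/G (Ti); 24:C/T (Ti); 29:A/G (Ti); 37:C/G (Tv).
Of the 5 differences, 3 transitions and 2 transversions over 44 sites: P = 3/44 = 0.068182, Q = 2/44 = 0.045455.
d = −0.5·ln(0.818181) − 0.25·ln(0.909090) = −0.5·(-0.200672) − 0.25·(-0.095311) = 0.1242.

0.1242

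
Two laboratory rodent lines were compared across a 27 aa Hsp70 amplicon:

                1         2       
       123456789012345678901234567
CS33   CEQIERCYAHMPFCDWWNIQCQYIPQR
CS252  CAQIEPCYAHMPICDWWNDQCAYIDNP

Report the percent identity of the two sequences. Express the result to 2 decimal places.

70.37%

Differing sites — 2:E/A; 6:R/P; 13:F/I; 19:I/D; 22:Q/A; 25:P/D; 26:Q/N; 27:R/P.
19 of the 27 sites match, so the percent identity is 19/27 × 100 = 70.37%.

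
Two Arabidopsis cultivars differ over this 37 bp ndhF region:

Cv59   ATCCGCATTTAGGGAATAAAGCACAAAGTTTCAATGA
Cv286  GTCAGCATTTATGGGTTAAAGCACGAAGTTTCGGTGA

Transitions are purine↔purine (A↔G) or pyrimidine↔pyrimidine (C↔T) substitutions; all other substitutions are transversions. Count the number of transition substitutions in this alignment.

5

The sequences differ at positions 1 (A/G, transition), 4 (C/A, transversion), 12 (G/T, transversion), 15 (A/G, transition), 16 (A/T, transversion), 25 (A/G, transition), 33 (A/G, transition), 34 (A/G, transition).
Of the 8 differences, 5 transitions and 3 transversions, so the answer is 5.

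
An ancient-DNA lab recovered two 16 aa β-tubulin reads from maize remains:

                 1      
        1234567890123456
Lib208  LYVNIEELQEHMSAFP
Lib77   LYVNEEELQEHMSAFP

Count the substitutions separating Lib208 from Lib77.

1

A single mismatch occurs at site 5 (I→E).
That gives 1 mismatch out of 16 aligned sites, so the Hamming distance is 1.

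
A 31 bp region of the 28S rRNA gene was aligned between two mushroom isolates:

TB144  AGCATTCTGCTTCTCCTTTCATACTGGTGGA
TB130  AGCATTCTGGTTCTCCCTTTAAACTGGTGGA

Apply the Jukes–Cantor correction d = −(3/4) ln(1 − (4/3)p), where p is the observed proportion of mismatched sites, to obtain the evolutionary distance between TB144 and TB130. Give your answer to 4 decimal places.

0.1416

Mismatches occur at site 10 (C/G), site 17 (T/C), site 20 (C/T), site 22 (T/A).
p = 4/31 = 0.129032.
d = −0.75 · ln(1 − (4/3)·0.129032) = −0.75 · ln(0.827957) = −0.75 · (-0.188794) = 0.1416.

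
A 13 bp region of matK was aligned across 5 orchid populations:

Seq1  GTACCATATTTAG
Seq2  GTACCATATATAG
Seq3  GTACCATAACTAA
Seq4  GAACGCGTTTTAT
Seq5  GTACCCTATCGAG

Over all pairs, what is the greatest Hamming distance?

Pairwise Hamming distances:
  Seq1 vs Seq2: 1
  Seq1 vs Seq3: 3
  Seq1 vs Seq4: 6
  Seq1 vs Seq5: 3
  Seq2 vs Seq3: 3
  Seq2 vs Seq4: 7
  Seq2 vs Seq5: 3
  Seq3 vs Seq4: 8
  Seq3 vs Seq5: 4
  Seq4 vs Seq5: 7
The largest is 8, between Seq3 and Seq4.

8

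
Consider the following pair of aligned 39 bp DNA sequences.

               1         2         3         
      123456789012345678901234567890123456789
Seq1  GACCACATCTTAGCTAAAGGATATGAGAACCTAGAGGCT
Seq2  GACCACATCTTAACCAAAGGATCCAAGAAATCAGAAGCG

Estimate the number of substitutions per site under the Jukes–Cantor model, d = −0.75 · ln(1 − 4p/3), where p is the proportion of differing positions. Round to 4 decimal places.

0.3138

Mismatches occur at site 13 (G↔A), site 15 (T↔C), site 23 (A↔C), site 24 (T↔C), site 25 (G↔A), site 30 (C↔A), site 31 (C↔T), site 32 (T↔C), site 36 (G↔A), site 39 (T↔G).
p = 10/39 = 0.256410.
d = −0.75 · ln(1 − (4/3)·0.256410) = −0.75 · ln(0.658120) = −0.75 · (-0.418368) = 0.3138.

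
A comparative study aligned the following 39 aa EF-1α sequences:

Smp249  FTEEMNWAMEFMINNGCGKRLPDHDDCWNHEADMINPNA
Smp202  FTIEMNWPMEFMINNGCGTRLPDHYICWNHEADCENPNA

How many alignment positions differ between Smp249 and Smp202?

Differing sites — 3:E/I; 8:A/P; 19:K/T; 25:D/Y; 26:D/I; 34:M/C; 35:I/E.
That gives 7 mismatches out of 39 aligned sites, so the Hamming distance is 7.

7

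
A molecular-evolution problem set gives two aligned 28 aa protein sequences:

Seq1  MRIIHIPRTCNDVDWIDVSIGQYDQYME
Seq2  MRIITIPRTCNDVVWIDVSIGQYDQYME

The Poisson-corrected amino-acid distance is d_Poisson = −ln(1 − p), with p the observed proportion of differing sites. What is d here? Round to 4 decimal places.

0.0741

The sequences differ at positions 5 (H/T), 14 (D/V).
p = 2/28 = 0.071429.
d = −ln(1 − 0.071429) = −ln(0.928571) = 0.0741.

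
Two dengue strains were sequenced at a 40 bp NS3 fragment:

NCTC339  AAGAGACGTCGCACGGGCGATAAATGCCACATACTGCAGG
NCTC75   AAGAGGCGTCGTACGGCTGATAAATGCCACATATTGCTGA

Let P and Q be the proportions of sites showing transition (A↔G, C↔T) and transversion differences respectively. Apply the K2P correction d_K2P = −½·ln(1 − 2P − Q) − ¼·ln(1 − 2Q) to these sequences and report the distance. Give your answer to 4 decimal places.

The sequences differ at positions 6 (A/G, transition), 12 (C/T, transition), 17 (G/C, transversion), 18 (C/T, transition), 34 (C/T, transition), 38 (A/T, transversion), 40 (G/A, transition).
Of the 7 differences, 5 transitions and 2 transversions over 40 sites: P = 5/40 = 0.125000, Q = 2/40 = 0.050000.
d = −0.5·ln(0.700000) − 0.25·ln(0.900000) = −0.5·(-0.356675) − 0.25·(-0.105361) = 0.2047.

0.2047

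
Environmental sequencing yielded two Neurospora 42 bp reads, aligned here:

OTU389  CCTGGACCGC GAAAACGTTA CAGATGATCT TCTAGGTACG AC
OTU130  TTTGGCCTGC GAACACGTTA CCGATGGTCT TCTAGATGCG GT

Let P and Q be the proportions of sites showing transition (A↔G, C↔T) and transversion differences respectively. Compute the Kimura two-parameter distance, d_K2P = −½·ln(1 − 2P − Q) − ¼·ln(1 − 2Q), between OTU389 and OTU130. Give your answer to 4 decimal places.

Mismatches occur at site 1 (C/T, transition), site 2 (C/T, transition), site 6 (A/C, transversion), site 8 (C/T, transition), site 14 (A/C, transversion), site 22 (A/C, transversion), site 27 (A/G, transition), site 36 (G/A, transition), site 38 (A/G, transition), site 41 (A/G, transition), site 42 (C/T, transition).
Of the 11 differences, 8 transitions and 3 transversions over 42 sites: P = 8/42 = 0.190476, Q = 3/42 = 0.071429.
d = −0.5·ln(0.547619) − 0.25·ln(0.857142) = −0.5·(-0.602175) − 0.25·(-0.154152) = 0.3396.

0.3396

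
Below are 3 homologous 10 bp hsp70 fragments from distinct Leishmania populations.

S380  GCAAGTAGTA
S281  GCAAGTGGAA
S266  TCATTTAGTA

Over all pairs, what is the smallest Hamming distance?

Pairwise Hamming distances:
  S380 vs S281: 2
  S380 vs S266: 3
  S281 vs S266: 5
The smallest is 2, between S380 and S281.

2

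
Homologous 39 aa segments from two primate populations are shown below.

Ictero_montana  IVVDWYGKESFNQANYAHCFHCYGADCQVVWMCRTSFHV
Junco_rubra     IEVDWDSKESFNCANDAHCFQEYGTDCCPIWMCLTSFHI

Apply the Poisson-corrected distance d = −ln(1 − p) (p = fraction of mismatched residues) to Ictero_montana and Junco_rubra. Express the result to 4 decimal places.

The sequences differ at positions 2 (V/E), 6 (Y/D), 7 (G/S), 13 (Q/C), 16 (Y/D), 21 (H/Q), 22 (C/E), 25 (A/T), 28 (Q/C), 29 (V/P), 30 (V/I), 34 (R/L), 39 (V/I).
p = 13/39 = 0.333333.
d = −ln(1 − 0.333333) = −ln(0.666667) = 0.4055.

0.4055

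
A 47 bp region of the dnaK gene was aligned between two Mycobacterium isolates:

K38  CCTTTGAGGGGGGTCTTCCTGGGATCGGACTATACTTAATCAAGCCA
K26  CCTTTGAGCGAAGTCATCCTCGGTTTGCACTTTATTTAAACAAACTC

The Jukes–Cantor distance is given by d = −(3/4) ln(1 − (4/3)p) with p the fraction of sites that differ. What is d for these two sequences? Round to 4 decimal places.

0.3796

The sequences differ at positions 9 (G/C), 11 (G/A), 12 (G/A), 16 (T/A), 21 (G/C), 24 (A/T), 26 (C/T), 28 (G/C), 32 (A/T), 35 (C/T), 40 (T/A), 44 (G/A), 46 (C/T), 47 (A/C).
p = 14/47 = 0.297872.
d = −0.75 · ln(1 − (4/3)·0.297872) = −0.75 · ln(0.602837) = −0.75 · (-0.506108) = 0.3796.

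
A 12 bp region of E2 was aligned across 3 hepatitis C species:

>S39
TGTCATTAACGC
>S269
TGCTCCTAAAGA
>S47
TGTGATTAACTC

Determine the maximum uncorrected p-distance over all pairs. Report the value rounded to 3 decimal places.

Pairwise Hamming distances:
  S39 vs S269: 6
  S39 vs S47: 2
  S269 vs S47: 7
The largest is 7 mismatches, between S269 and S47; p = 7/12 = 0.583.

0.583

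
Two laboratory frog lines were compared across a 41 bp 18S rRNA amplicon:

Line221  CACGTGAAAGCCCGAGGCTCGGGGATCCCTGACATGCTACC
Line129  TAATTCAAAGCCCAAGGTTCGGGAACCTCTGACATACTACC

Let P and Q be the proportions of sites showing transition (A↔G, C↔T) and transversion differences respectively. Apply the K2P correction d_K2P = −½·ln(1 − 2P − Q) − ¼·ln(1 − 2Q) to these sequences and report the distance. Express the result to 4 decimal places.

Mismatches occur at site 1 (C→T, transition), site 3 (C→A, transversion), site 4 (G→T, transversion), site 6 (G→C, transversion), site 14 (G→A, transition), site 18 (C→T, transition), site 24 (G→A, transition), site 26 (T→C, transition), site 28 (C→T, transition), site 36 (G→A, transition).
Of the 10 differences, 7 transitions and 3 transversions over 41 sites: P = 7/41 = 0.170732, Q = 3/41 = 0.073171.
d = −0.5·ln(0.585365) − 0.25·ln(0.853658) = −0.5·(-0.535520) − 0.25·(-0.158225) = 0.3073.

0.3073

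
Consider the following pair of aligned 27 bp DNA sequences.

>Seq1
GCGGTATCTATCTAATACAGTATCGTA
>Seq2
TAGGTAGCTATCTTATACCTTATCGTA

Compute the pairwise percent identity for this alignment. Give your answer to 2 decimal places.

77.78%

Differing sites — 1:G/T; 2:C/A; 7:T/G; 14:A/T; 19:A/C; 20:G/T.
21 of the 27 sites match, so the percent identity is 21/27 × 100 = 77.78%.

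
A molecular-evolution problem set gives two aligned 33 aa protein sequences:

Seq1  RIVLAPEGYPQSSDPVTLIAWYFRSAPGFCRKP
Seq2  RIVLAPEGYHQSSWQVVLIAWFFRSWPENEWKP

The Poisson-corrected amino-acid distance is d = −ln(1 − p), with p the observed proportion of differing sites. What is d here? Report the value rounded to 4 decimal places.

Mismatches occur at site 10 (P↔H), site 14 (D↔W), site 15 (P↔Q), site 17 (T↔V), site 22 (Y↔F), site 26 (A↔W), site 28 (G↔E), site 29 (F↔N), site 30 (C↔E), site 31 (R↔W).
p = 10/33 = 0.303030.
d = −ln(1 − 0.303030) = −ln(0.696970) = 0.3610.

0.3610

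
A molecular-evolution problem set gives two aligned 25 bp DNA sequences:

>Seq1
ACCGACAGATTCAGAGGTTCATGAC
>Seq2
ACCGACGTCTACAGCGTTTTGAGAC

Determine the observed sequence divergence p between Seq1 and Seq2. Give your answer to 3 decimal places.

0.360

Mismatches occur at site 7 (A/G), site 8 (G/T), site 9 (A/C), site 11 (T/A), site 15 (A/C), site 17 (G/T), site 20 (C/T), site 21 (A/G), site 22 (T/A).
There are 9 differences over 25 sites, so p = 9/25 = 0.360.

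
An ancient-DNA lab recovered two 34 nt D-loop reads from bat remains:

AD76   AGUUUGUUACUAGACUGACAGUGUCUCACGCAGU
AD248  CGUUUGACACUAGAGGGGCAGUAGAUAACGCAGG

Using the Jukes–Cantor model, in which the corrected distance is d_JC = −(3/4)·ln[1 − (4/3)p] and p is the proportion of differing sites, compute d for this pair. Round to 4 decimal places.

0.4234

Mismatches occur at site 1 (A/C), site 7 (U/A), site 8 (U/C), site 15 (C/G), site 16 (U/G), site 18 (A/G), site 23 (G/A), site 24 (U/G), site 25 (C/A), site 27 (C/A), site 34 (U/G).
p = 11/34 = 0.323529.
d = −0.75 · ln(1 − (4/3)·0.323529) = −0.75 · ln(0.568628) = −0.75 · (-0.564529) = 0.4234.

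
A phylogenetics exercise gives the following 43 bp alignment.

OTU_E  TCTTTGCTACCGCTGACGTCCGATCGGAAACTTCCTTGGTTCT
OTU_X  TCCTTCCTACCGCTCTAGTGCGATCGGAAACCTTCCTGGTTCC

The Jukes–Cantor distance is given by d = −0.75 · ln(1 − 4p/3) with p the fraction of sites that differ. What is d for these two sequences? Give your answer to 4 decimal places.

The sequences differ at positions 3 (T/C), 6 (G/C), 15 (G/C), 16 (A/T), 17 (C/A), 20 (C/G), 32 (T/C), 34 (C/T), 36 (T/C), 43 (T/C).
p = 10/43 = 0.232558.
d = −0.75 · ln(1 − (4/3)·0.232558) = −0.75 · ln(0.689923) = −0.75 · (-0.371175) = 0.2784.

0.2784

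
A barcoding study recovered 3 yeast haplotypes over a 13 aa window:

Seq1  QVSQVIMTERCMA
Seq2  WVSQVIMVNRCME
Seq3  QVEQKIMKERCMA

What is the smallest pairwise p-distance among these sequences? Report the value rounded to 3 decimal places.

Pairwise Hamming distances:
  Seq1 vs Seq2: 4
  Seq1 vs Seq3: 3
  Seq2 vs Seq3: 6
The smallest is 3 mismatches, between Seq1 and Seq3; p = 3/13 = 0.231.

0.231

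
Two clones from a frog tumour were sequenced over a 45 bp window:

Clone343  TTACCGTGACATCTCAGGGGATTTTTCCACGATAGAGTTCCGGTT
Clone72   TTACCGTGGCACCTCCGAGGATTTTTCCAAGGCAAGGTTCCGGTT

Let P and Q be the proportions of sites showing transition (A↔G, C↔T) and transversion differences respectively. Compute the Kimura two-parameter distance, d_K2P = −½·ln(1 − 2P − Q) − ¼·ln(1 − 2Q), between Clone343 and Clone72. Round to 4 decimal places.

Differing sites — 9:A/G (Ti); 12:T/C (Ti); 16:A/C (Tv); 18:G/A (Ti); 30:C/A (Tv); 32:A/G (Ti); 33:T/C (Ti); 35:G/A (Ti); 36:A/G (Ti).
Of the 9 differences, 7 transitions and 2 transversions over 45 sites: P = 7/45 = 0.155556, Q = 2/45 = 0.044444.
d = −0.5·ln(0.644444) − 0.25·ln(0.911112) = −0.5·(-0.439367) − 0.25·(-0.093089) = 0.2430.

0.2430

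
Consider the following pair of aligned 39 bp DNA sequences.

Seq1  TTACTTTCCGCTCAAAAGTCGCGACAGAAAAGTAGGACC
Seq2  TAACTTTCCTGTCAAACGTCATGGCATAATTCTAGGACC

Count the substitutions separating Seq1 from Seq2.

11

The sequences differ at positions 2 (T/A), 10 (G/T), 11 (C/G), 17 (A/C), 21 (G/A), 22 (C/T), 24 (A/G), 27 (G/T), 30 (A/T), 31 (A/T), 32 (G/C).
That gives 11 mismatches out of 39 aligned sites, so the Hamming distance is 11.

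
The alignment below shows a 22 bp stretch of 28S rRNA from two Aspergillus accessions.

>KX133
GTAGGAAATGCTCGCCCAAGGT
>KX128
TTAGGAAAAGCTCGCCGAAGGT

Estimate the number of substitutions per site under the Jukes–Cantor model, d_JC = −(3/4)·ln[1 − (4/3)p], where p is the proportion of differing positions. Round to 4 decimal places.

The sequences differ at positions 1 (G/T), 9 (T/A), 17 (C/G).
p = 3/22 = 0.136364.
d = −0.75 · ln(1 − (4/3)·0.136364) = −0.75 · ln(0.818181) = −0.75 · (-0.200672) = 0.1505.

0.1505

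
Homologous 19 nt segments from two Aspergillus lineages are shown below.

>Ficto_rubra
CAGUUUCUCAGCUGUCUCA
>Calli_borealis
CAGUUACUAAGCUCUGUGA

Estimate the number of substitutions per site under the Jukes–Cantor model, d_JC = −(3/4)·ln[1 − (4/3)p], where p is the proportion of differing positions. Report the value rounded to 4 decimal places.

0.3241

The sequences differ at positions 6 (U/A), 9 (C/A), 14 (G/C), 16 (C/G), 18 (C/G).
p = 5/19 = 0.263158.
d = −0.75 · ln(1 − (4/3)·0.263158) = −0.75 · ln(0.649123) = −0.75 · (-0.432133) = 0.3241.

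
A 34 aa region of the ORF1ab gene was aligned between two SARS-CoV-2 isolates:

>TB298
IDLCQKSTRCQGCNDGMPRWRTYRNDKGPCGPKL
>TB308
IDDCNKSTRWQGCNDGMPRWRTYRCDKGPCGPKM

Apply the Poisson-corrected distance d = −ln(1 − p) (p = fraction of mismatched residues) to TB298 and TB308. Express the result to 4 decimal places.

Differing sites — 3:L/D; 5:Q/N; 10:C/W; 25:N/C; 34:L/M.
p = 5/34 = 0.147059.
d = −ln(1 − 0.147059) = −ln(0.852941) = 0.1591.

0.1591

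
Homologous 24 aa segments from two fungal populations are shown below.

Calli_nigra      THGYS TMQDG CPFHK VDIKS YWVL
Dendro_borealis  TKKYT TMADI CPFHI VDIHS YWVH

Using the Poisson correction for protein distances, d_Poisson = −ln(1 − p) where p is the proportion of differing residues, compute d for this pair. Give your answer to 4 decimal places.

Differing sites — 2:H/K; 3:G/K; 5:S/T; 8:Q/A; 10:G/I; 15:K/I; 19:K/H; 24:L/H.
p = 8/24 = 0.333333.
d = −ln(1 − 0.333333) = −ln(0.666667) = 0.4055.

0.4055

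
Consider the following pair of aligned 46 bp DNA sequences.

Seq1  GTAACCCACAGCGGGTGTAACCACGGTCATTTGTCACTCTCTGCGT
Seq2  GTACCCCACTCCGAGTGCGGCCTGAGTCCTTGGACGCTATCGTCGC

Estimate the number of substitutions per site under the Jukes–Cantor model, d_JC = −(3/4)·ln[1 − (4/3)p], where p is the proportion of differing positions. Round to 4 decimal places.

Mismatches occur at site 4 (A/C), site 10 (A/T), site 11 (G/C), site 14 (G/A), site 18 (T/C), site 19 (A/G), site 20 (A/G), site 23 (A/T), site 24 (C/G), site 25 (G/A), site 29 (A/C), site 32 (T/G), site 34 (T/A), site 36 (A/G), site 39 (C/A), site 42 (T/G), site 43 (G/T), site 46 (T/C).
p = 18/46 = 0.391304.
d = −0.75 · ln(1 − (4/3)·0.391304) = −0.75 · ln(0.478261) = −0.75 · (-0.737599) = 0.5532.

0.5532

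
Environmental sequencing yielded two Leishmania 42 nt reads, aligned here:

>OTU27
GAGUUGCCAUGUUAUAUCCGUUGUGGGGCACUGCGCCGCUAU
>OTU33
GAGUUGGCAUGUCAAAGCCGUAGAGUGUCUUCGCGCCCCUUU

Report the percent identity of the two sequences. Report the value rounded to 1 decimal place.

Mismatches occur at site 7 (C/G), site 13 (U/C), site 15 (U/A), site 17 (U/G), site 22 (U/A), site 24 (U/A), site 26 (G/U), site 28 (G/U), site 30 (A/U), site 31 (C/U), site 32 (U/C), site 38 (G/C), site 41 (A/U).
29 of the 42 sites match, so the percent identity is 29/42 × 100 = 69.0%.

69.0%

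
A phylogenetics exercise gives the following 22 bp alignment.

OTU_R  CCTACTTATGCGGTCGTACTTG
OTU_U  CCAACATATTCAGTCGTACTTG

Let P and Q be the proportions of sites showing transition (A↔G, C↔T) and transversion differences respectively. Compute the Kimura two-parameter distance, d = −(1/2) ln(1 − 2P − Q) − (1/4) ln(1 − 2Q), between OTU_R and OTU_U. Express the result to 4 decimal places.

Differing sites — 3:T/A (Tv); 6:T/A (Tv); 10:G/T (Tv); 12:G/A (Ti).
Of the 4 differences, 1 transition and 3 transversions over 22 sites: P = 1/22 = 0.045455, Q = 3/22 = 0.136364.
d = −0.5·ln(0.772726) − 0.25·ln(0.727272) = −0.5·(-0.257831) − 0.25·(-0.318455) = 0.2085.

0.2085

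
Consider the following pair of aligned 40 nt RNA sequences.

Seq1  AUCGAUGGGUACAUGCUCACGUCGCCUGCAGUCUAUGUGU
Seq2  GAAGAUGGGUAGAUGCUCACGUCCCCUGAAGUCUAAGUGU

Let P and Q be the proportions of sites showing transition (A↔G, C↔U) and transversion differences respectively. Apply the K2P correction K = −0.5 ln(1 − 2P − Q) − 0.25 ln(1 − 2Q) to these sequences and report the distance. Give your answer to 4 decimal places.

0.2007

The sequences differ at positions 1 (A/G, transition), 2 (U/A, transversion), 3 (C/A, transversion), 12 (C/G, transversion), 24 (G/C, transversion), 29 (C/A, transversion), 36 (U/A, transversion).
Of the 7 differences, 1 transition and 6 transversions over 40 sites: P = 1/40 = 0.025000, Q = 6/40 = 0.150000.
d = −0.5·ln(0.800000) − 0.25·ln(0.700000) = −0.5·(-0.223144) − 0.25·(-0.356675) = 0.2007.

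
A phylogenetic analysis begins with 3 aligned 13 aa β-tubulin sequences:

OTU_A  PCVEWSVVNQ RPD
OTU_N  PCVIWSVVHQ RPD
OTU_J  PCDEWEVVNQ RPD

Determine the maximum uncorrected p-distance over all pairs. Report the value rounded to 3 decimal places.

0.308

Pairwise Hamming distances:
  OTU_A vs OTU_N: 2
  OTU_A vs OTU_J: 2
  OTU_N vs OTU_J: 4
The largest is 4 mismatches, between OTU_N and OTU_J; p = 4/13 = 0.308.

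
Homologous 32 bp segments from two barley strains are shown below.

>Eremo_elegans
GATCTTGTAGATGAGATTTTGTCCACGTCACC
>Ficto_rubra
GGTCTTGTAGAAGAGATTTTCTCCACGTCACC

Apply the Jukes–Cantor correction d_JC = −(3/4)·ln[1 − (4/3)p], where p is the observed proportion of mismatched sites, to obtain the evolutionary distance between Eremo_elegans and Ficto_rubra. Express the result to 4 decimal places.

The sequences differ at positions 2 (A/G), 12 (T/A), 21 (G/C).
p = 3/32 = 0.093750.
d = −0.75 · ln(1 − (4/3)·0.093750) = −0.75 · ln(0.875000) = −0.75 · (-0.133531) = 0.1001.

0.1001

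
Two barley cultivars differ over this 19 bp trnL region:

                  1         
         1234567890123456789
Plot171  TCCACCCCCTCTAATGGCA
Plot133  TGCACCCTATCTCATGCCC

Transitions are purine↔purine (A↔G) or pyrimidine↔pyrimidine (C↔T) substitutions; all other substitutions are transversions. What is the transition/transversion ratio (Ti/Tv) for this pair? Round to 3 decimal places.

The sequences differ at positions 2 (C/G, transversion), 8 (C/T, transition), 9 (C/A, transversion), 13 (A/C, transversion), 17 (G/C, transversion), 19 (A/C, transversion).
Of the 6 differences, 1 transition and 5 transversions, so Ti/Tv = 1/5 = 0.200.

0.200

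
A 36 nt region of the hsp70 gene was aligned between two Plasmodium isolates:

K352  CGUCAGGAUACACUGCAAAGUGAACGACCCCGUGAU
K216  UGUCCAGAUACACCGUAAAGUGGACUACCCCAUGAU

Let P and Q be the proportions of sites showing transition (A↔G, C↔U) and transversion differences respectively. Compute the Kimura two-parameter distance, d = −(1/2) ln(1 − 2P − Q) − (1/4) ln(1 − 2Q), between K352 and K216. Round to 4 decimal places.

Mismatches occur at site 1 (C↔U, transition), site 5 (A↔C, transversion), site 6 (G↔A, transition), site 14 (U↔C, transition), site 16 (C↔U, transition), site 23 (A↔G, transition), site 26 (G↔U, transversion), site 32 (G↔A, transition).
Of the 8 differences, 6 transitions and 2 transversions over 36 sites: P = 6/36 = 0.166667, Q = 2/36 = 0.055556.
d = −0.5·ln(0.611110) − 0.25·ln(0.888888) = −0.5·(-0.492478) − 0.25·(-0.117784) = 0.2757.

0.2757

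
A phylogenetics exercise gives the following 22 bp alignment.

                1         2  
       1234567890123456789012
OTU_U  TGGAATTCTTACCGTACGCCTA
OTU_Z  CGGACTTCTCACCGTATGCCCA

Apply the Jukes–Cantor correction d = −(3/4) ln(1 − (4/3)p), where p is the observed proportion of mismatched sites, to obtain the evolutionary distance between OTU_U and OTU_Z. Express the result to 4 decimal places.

The sequences differ at positions 1 (T/C), 5 (A/C), 10 (T/C), 17 (C/T), 21 (T/C).
p = 5/22 = 0.227273.
d = −0.75 · ln(1 − (4/3)·0.227273) = −0.75 · ln(0.696969) = −0.75 · (-0.361014) = 0.2708.

0.2708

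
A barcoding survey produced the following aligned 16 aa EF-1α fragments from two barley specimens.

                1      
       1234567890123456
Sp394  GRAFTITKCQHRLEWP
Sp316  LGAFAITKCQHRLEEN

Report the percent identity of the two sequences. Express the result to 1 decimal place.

68.8%

Differing sites — 1:G/L; 2:R/G; 5:T/A; 15:W/E; 16:P/N.
11 of the 16 sites match, so the percent identity is 11/16 × 100 = 68.8%.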